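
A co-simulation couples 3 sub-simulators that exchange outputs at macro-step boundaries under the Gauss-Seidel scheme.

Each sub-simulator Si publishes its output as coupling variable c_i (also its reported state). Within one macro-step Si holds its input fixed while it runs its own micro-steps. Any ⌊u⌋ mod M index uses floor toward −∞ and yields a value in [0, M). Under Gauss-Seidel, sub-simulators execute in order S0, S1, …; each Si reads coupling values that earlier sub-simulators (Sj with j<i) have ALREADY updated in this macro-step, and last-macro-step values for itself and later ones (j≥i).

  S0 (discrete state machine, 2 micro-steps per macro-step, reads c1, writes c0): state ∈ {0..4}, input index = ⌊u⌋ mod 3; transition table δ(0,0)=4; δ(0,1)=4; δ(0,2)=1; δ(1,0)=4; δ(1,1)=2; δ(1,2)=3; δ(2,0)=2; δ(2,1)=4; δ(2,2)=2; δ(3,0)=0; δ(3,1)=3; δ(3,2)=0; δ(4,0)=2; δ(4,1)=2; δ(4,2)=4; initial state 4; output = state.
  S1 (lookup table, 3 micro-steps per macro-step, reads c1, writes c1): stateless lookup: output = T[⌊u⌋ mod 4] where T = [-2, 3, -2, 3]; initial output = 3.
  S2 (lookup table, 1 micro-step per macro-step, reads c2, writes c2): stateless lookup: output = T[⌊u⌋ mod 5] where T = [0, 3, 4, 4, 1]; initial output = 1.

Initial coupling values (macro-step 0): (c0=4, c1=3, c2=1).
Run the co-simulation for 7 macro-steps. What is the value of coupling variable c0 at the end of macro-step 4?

macro 1: S0 reads c1=3 → after 2×micro: 2; S1 reads c1=3 → after 3×micro: 3; S2 reads c2=1 → after 1×micro: 3 ⇒ (c0=2, c1=3, c2=3)
macro 2: S0 reads c1=3 → after 2×micro: 2; S1 reads c1=3 → after 3×micro: 3; S2 reads c2=3 → after 1×micro: 4 ⇒ (c0=2, c1=3, c2=4)
macro 3: S0 reads c1=3 → after 2×micro: 2; S1 reads c1=3 → after 3×micro: 3; S2 reads c2=4 → after 1×micro: 1 ⇒ (c0=2, c1=3, c2=1)
macro 4: S0 reads c1=3 → after 2×micro: 2; S1 reads c1=3 → after 3×micro: 3; S2 reads c2=1 → after 1×micro: 3 ⇒ (c0=2, c1=3, c2=3)
macro 5: S0 reads c1=3 → after 2×micro: 2; S1 reads c1=3 → after 3×micro: 3; S2 reads c2=3 → after 1×micro: 4 ⇒ (c0=2, c1=3, c2=4)
macro 6: S0 reads c1=3 → after 2×micro: 2; S1 reads c1=3 → after 3×micro: 3; S2 reads c2=4 → after 1×micro: 1 ⇒ (c0=2, c1=3, c2=1)
macro 7: S0 reads c1=3 → after 2×micro: 2; S1 reads c1=3 → after 3×micro: 3; S2 reads c2=1 → after 1×micro: 3 ⇒ (c0=2, c1=3, c2=3)

c0 at macro-step 4 = 2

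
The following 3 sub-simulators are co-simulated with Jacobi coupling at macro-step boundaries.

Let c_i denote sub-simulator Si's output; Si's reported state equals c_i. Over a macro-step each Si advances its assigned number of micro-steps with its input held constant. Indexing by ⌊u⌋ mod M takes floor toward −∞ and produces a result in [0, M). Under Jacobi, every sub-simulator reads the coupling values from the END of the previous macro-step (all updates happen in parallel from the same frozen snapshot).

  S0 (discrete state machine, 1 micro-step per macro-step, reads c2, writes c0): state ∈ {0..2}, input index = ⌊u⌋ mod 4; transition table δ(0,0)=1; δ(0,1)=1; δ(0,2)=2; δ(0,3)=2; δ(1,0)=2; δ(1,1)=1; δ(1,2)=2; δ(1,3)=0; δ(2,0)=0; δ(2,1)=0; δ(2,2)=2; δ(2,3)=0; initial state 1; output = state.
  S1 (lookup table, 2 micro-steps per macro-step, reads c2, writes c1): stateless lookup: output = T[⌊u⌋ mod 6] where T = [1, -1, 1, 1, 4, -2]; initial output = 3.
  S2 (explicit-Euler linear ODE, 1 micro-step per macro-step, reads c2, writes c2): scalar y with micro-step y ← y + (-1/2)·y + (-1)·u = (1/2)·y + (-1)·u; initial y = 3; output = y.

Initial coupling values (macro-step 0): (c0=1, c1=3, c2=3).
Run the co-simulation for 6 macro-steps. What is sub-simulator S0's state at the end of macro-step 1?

macro 1: S0 reads c2=3 → after 1×micro: 0; S1 reads c2=3 → after 2×micro: 1; S2 reads c2=3 → after 1×micro: -3/2 ⇒ (c0=0, c1=1, c2=-3/2)
macro 2: S0 reads c2=-3/2 → after 1×micro: 2; S1 reads c2=-3/2 → after 2×micro: 4; S2 reads c2=-3/2 → after 1×micro: 3/4 ⇒ (c0=2, c1=4, c2=3/4)
macro 3: S0 reads c2=3/4 → after 1×micro: 0; S1 reads c2=3/4 → after 2×micro: 1; S2 reads c2=3/4 → after 1×micro: -3/8 ⇒ (c0=0, c1=1, c2=-3/8)
macro 4: S0 reads c2=-3/8 → after 1×micro: 2; S1 reads c2=-3/8 → after 2×micro: -2; S2 reads c2=-3/8 → after 1×micro: 3/16 ⇒ (c0=2, c1=-2, c2=3/16)
macro 5: S0 reads c2=3/16 → after 1×micro: 0; S1 reads c2=3/16 → after 2×micro: 1; S2 reads c2=3/16 → after 1×micro: -3/32 ⇒ (c0=0, c1=1, c2=-3/32)
macro 6: S0 reads c2=-3/32 → after 1×micro: 2; S1 reads c2=-3/32 → after 2×micro: -2; S2 reads c2=-3/32 → after 1×micro: 3/64 ⇒ (c0=2, c1=-2, c2=3/64)

S0 state at macro-step 1 = 0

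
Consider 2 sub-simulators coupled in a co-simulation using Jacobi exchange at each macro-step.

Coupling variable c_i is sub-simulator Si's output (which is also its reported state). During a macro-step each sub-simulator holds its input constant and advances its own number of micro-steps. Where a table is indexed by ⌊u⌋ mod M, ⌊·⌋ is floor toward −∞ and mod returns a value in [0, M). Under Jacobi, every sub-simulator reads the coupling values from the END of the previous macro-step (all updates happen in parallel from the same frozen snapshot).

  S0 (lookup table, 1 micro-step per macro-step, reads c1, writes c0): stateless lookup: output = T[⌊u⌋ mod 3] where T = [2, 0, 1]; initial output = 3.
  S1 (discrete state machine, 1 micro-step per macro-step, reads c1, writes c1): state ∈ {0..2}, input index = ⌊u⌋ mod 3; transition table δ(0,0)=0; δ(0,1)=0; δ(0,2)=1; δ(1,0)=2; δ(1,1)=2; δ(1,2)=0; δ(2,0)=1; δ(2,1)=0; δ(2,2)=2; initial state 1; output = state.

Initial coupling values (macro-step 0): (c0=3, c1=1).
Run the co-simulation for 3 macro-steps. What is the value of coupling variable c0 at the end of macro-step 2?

macro 1: S0 reads c1=1 → after 1×micro: 0; S1 reads c1=1 → after 1×micro: 2 ⇒ (c0=0, c1=2)
macro 2: S0 reads c1=2 → after 1×micro: 1; S1 reads c1=2 → after 1×micro: 2 ⇒ (c0=1, c1=2)
macro 3: S0 reads c1=2 → after 1×micro: 1; S1 reads c1=2 → after 1×micro: 2 ⇒ (c0=1, c1=2)

c0 at macro-step 2 = 1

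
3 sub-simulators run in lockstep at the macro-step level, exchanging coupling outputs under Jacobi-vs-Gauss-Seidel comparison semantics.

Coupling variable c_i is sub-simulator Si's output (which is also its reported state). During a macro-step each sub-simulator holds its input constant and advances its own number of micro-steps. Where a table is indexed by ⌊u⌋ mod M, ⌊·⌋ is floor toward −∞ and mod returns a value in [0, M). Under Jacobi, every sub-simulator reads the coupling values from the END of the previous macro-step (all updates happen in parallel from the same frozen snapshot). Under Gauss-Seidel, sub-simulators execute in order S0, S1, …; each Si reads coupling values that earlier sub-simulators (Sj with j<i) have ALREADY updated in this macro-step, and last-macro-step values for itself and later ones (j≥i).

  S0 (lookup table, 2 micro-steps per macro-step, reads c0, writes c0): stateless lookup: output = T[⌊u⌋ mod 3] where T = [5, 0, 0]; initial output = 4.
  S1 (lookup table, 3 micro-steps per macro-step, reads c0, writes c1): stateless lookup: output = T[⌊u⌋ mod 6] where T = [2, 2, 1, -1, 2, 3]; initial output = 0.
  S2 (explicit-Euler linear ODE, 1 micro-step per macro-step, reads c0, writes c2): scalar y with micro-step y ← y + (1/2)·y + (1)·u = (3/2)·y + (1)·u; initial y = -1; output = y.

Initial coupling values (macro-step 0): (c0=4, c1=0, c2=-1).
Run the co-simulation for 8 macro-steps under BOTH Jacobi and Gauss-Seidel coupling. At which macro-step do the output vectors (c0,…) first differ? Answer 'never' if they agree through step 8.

[Jacobi] macro 1: S0 reads c0=4 → after 2×micro: 0; S1 reads c0=4 → after 3×micro: 2; S2 reads c0=4 → after 1×micro: 5/2 ⇒ (c0=0, c1=2, c2=5/2)
[Jacobi] macro 2: S0 reads c0=0 → after 2×micro: 5; S1 reads c0=0 → after 3×micro: 2; S2 reads c0=0 → after 1×micro: 15/4 ⇒ (c0=5, c1=2, c2=15/4)
[Jacobi] macro 3: S0 reads c0=5 → after 2×micro: 0; S1 reads c0=5 → after 3×micro: 3; S2 reads c0=5 → after 1×micro: 85/8 ⇒ (c0=0, c1=3, c2=85/8)
[Jacobi] macro 4: S0 reads c0=0 → after 2×micro: 5; S1 reads c0=0 → after 3×micro: 2; S2 reads c0=0 → after 1×micro: 255/16 ⇒ (c0=5, c1=2, c2=255/16)
[Jacobi] macro 5: S0 reads c0=5 → after 2×micro: 0; S1 reads c0=5 → after 3×micro: 3; S2 reads c0=5 → after 1×micro: 925/32 ⇒ (c0=0, c1=3, c2=925/32)
[Jacobi] macro 6: S0 reads c0=0 → after 2×micro: 5; S1 reads c0=0 → after 3×micro: 2; S2 reads c0=0 → after 1×micro: 2775/64 ⇒ (c0=5, c1=2, c2=2775/64)
[Jacobi] macro 7: S0 reads c0=5 → after 2×micro: 0; S1 reads c0=5 → after 3×micro: 3; S2 reads c0=5 → after 1×micro: 8965/128 ⇒ (c0=0, c1=3, c2=8965/128)
[Jacobi] macro 8: S0 reads c0=0 → after 2×micro: 5; S1 reads c0=0 → after 3×micro: 2; S2 reads c0=0 → after 1×micro: 26895/256 ⇒ (c0=5, c1=2, c2=26895/256)
[Gauss-Seidel] macro 1: S0 reads c0=4 → after 2×micro: 0; S1 reads c0=0 → after 3×micro: 2; S2 reads c0=0 → after 1×micro: -3/2 ⇒ (c0=0, c1=2, c2=-3/2)
[Gauss-Seidel] macro 2: S0 reads c0=0 → after 2×micro: 5; S1 reads c0=5 → after 3×micro: 3; S2 reads c0=5 → after 1×micro: 11/4 ⇒ (c0=5, c1=3, c2=11/4)
[Gauss-Seidel] macro 3: S0 reads c0=5 → after 2×micro: 0; S1 reads c0=0 → after 3×micro: 2; S2 reads c0=0 → after 1×micro: 33/8 ⇒ (c0=0, c1=2, c2=33/8)
[Gauss-Seidel] macro 4: S0 reads c0=0 → after 2×micro: 5; S1 reads c0=5 → after 3×micro: 3; S2 reads c0=5 → after 1×micro: 179/16 ⇒ (c0=5, c1=3, c2=179/16)
[Gauss-Seidel] macro 5: S0 reads c0=5 → after 2×micro: 0; S1 reads c0=0 → after 3×micro: 2; S2 reads c0=0 → after 1×micro: 537/32 ⇒ (c0=0, c1=2, c2=537/32)
[Gauss-Seidel] macro 6: S0 reads c0=0 → after 2×micro: 5; S1 reads c0=5 → after 3×micro: 3; S2 reads c0=5 → after 1×micro: 1931/64 ⇒ (c0=5, c1=3, c2=1931/64)
[Gauss-Seidel] macro 7: S0 reads c0=5 → after 2×micro: 0; S1 reads c0=0 → after 3×micro: 2; S2 reads c0=0 → after 1×micro: 5793/128 ⇒ (c0=0, c1=2, c2=5793/128)
[Gauss-Seidel] macro 8: S0 reads c0=0 → after 2×micro: 5; S1 reads c0=5 → after 3×micro: 3; S2 reads c0=5 → after 1×micro: 18659/256 ⇒ (c0=5, c1=3, c2=18659/256)

first divergence at macro-step: 1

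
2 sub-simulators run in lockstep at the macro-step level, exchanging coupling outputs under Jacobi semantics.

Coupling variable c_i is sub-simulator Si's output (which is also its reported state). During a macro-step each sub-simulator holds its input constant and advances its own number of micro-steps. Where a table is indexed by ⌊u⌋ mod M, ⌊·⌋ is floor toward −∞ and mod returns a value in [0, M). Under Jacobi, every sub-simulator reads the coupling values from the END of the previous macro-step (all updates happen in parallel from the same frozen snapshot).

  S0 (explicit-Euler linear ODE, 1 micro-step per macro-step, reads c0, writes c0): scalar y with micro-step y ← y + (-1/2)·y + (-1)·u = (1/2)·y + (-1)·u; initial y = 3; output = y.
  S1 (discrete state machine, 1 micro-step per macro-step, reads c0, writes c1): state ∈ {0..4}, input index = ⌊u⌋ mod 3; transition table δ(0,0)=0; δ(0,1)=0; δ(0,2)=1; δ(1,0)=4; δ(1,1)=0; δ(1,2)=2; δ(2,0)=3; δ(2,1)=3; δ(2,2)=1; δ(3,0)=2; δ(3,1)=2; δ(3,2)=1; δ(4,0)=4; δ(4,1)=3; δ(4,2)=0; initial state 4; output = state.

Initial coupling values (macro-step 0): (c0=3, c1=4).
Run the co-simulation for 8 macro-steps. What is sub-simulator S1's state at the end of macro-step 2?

macro 1: S0 reads c0=3 → after 1×micro: -3/2; S1 reads c0=3 → after 1×micro: 4 ⇒ (c0=-3/2, c1=4)
macro 2: S0 reads c0=-3/2 → after 1×micro: 3/4; S1 reads c0=-3/2 → after 1×micro: 3 ⇒ (c0=3/4, c1=3)
macro 3: S0 reads c0=3/4 → after 1×micro: -3/8; S1 reads c0=3/4 → after 1×micro: 2 ⇒ (c0=-3/8, c1=2)
macro 4: S0 reads c0=-3/8 → after 1×micro: 3/16; S1 reads c0=-3/8 → after 1×micro: 1 ⇒ (c0=3/16, c1=1)
macro 5: S0 reads c0=3/16 → after 1×micro: -3/32; S1 reads c0=3/16 → after 1×micro: 4 ⇒ (c0=-3/32, c1=4)
macro 6: S0 reads c0=-3/32 → after 1×micro: 3/64; S1 reads c0=-3/32 → after 1×micro: 0 ⇒ (c0=3/64, c1=0)
macro 7: S0 reads c0=3/64 → after 1×micro: -3/128; S1 reads c0=3/64 → after 1×micro: 0 ⇒ (c0=-3/128, c1=0)
macro 8: S0 reads c0=-3/128 → after 1×micro: 3/256; S1 reads c0=-3/128 → after 1×micro: 1 ⇒ (c0=3/256, c1=1)

S1 state at macro-step 2 = 3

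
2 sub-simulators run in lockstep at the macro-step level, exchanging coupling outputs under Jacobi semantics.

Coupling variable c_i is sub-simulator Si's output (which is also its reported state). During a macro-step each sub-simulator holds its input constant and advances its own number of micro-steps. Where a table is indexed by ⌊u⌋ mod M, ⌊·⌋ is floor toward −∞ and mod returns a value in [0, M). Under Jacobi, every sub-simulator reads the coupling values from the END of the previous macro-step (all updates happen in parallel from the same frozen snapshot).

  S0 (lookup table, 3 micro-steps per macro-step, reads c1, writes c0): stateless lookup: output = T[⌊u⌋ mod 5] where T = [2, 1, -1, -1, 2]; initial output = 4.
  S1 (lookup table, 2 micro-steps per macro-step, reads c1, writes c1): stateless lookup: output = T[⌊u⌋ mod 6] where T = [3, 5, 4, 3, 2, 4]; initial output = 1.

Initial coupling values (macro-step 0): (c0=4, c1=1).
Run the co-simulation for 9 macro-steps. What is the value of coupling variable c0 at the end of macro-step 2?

c0 at macro-step 2 = 2

macro 1: S0 reads c1=1 → after 3×micro: 1; S1 reads c1=1 → after 2×micro: 5 ⇒ (c0=1, c1=5)
macro 2: S0 reads c1=5 → after 3×micro: 2; S1 reads c1=5 → after 2×micro: 4 ⇒ (c0=2, c1=4)
macro 3: S0 reads c1=4 → after 3×micro: 2; S1 reads c1=4 → after 2×micro: 2 ⇒ (c0=2, c1=2)
macro 4: S0 reads c1=2 → after 3×micro: -1; S1 reads c1=2 → after 2×micro: 4 ⇒ (c0=-1, c1=4)
macro 5: S0 reads c1=4 → after 3×micro: 2; S1 reads c1=4 → after 2×micro: 2 ⇒ (c0=2, c1=2)
macro 6: S0 reads c1=2 → after 3×micro: -1; S1 reads c1=2 → after 2×micro: 4 ⇒ (c0=-1, c1=4)
macro 7: S0 reads c1=4 → after 3×micro: 2; S1 reads c1=4 → after 2×micro: 2 ⇒ (c0=2, c1=2)
macro 8: S0 reads c1=2 → after 3×micro: -1; S1 reads c1=2 → after 2×micro: 4 ⇒ (c0=-1, c1=4)
macro 9: S0 reads c1=4 → after 3×micro: 2; S1 reads c1=4 → after 2×micro: 2 ⇒ (c0=2, c1=2)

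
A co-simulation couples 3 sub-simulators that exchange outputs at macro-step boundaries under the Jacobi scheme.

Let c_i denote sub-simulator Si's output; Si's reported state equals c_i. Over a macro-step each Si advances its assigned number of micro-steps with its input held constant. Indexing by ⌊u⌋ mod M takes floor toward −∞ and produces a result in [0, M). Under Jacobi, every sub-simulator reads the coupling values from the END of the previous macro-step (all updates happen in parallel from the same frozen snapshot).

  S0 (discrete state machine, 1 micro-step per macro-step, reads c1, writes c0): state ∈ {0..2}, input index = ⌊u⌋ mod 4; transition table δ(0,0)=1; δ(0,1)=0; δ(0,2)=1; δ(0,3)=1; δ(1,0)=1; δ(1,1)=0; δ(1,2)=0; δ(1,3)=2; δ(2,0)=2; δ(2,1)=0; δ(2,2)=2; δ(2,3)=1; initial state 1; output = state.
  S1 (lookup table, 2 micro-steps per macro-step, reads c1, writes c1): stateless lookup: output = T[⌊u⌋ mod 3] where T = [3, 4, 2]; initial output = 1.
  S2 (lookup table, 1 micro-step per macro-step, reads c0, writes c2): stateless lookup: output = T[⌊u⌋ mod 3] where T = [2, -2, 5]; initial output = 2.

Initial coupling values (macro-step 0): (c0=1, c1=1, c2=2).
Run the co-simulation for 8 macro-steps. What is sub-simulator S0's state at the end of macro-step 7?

macro 1: S0 reads c1=1 → after 1×micro: 0; S1 reads c1=1 → after 2×micro: 4; S2 reads c0=1 → after 1×micro: -2 ⇒ (c0=0, c1=4, c2=-2)
macro 2: S0 reads c1=4 → after 1×micro: 1; S1 reads c1=4 → after 2×micro: 4; S2 reads c0=0 → after 1×micro: 2 ⇒ (c0=1, c1=4, c2=2)
macro 3: S0 reads c1=4 → after 1×micro: 1; S1 reads c1=4 → after 2×micro: 4; S2 reads c0=1 → after 1×micro: -2 ⇒ (c0=1, c1=4, c2=-2)
macro 4: S0 reads c1=4 → after 1×micro: 1; S1 reads c1=4 → after 2×micro: 4; S2 reads c0=1 → after 1×micro: -2 ⇒ (c0=1, c1=4, c2=-2)
macro 5: S0 reads c1=4 → after 1×micro: 1; S1 reads c1=4 → after 2×micro: 4; S2 reads c0=1 → after 1×micro: -2 ⇒ (c0=1, c1=4, c2=-2)
macro 6: S0 reads c1=4 → after 1×micro: 1; S1 reads c1=4 → after 2×micro: 4; S2 reads c0=1 → after 1×micro: -2 ⇒ (c0=1, c1=4, c2=-2)
macro 7: S0 reads c1=4 → after 1×micro: 1; S1 reads c1=4 → after 2×micro: 4; S2 reads c0=1 → after 1×micro: -2 ⇒ (c0=1, c1=4, c2=-2)
macro 8: S0 reads c1=4 → after 1×micro: 1; S1 reads c1=4 → after 2×micro: 4; S2 reads c0=1 → after 1×micro: -2 ⇒ (c0=1, c1=4, c2=-2)

S0 state at macro-step 7 = 1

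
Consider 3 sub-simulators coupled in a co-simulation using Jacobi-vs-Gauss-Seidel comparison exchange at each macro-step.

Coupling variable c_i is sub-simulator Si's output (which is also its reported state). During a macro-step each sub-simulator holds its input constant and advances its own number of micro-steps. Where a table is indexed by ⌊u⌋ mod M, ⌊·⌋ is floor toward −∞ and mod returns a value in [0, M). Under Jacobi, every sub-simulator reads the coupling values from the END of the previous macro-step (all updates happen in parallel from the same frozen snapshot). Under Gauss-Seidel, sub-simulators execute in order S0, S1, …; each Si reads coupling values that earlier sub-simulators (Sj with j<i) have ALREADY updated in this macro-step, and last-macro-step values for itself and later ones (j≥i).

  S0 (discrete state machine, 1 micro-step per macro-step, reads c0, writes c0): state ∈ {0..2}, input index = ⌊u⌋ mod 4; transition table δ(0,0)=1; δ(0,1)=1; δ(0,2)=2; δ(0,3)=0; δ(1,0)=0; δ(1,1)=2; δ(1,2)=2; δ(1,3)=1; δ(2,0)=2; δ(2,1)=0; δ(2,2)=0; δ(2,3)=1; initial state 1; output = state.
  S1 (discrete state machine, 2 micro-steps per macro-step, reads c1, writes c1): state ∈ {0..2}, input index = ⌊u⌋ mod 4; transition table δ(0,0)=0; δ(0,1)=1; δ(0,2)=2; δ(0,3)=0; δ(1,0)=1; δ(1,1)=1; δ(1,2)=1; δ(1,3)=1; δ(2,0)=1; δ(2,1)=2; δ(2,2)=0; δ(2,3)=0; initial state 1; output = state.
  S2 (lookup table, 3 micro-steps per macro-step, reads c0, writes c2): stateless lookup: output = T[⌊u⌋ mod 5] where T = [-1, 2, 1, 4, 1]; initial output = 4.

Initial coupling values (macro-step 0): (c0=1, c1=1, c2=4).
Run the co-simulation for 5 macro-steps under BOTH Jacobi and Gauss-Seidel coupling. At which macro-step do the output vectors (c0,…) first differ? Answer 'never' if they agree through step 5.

first divergence at macro-step: 1

[Jacobi] macro 1: S0 reads c0=1 → after 1×micro: 2; S1 reads c1=1 → after 2×micro: 1; S2 reads c0=1 → after 3×micro: 2 ⇒ (c0=2, c1=1, c2=2)
[Jacobi] macro 2: S0 reads c0=2 → after 1×micro: 0; S1 reads c1=1 → after 2×micro: 1; S2 reads c0=2 → after 3×micro: 1 ⇒ (c0=0, c1=1, c2=1)
[Jacobi] macro 3: S0 reads c0=0 → after 1×micro: 1; S1 reads c1=1 → after 2×micro: 1; S2 reads c0=0 → after 3×micro: -1 ⇒ (c0=1, c1=1, c2=-1)
[Jacobi] macro 4: S0 reads c0=1 → after 1×micro: 2; S1 reads c1=1 → after 2×micro: 1; S2 reads c0=1 → after 3×micro: 2 ⇒ (c0=2, c1=1, c2=2)
[Jacobi] macro 5: S0 reads c0=2 → after 1×micro: 0; S1 reads c1=1 → after 2×micro: 1; S2 reads c0=2 → after 3×micro: 1 ⇒ (c0=0, c1=1, c2=1)
[Gauss-Seidel] macro 1: S0 reads c0=1 → after 1×micro: 2; S1 reads c1=1 → after 2×micro: 1; S2 reads c0=2 → after 3×micro: 1 ⇒ (c0=2, c1=1, c2=1)
[Gauss-Seidel] macro 2: S0 reads c0=2 → after 1×micro: 0; S1 reads c1=1 → after 2×micro: 1; S2 reads c0=0 → after 3×micro: -1 ⇒ (c0=0, c1=1, c2=-1)
[Gauss-Seidel] macro 3: S0 reads c0=0 → after 1×micro: 1; S1 reads c1=1 → after 2×micro: 1; S2 reads c0=1 → after 3×micro: 2 ⇒ (c0=1, c1=1, c2=2)
[Gauss-Seidel] macro 4: S0 reads c0=1 → after 1×micro: 2; S1 reads c1=1 → after 2×micro: 1; S2 reads c0=2 → after 3×micro: 1 ⇒ (c0=2, c1=1, c2=1)
[Gauss-Seidel] macro 5: S0 reads c0=2 → after 1×micro: 0; S1 reads c1=1 → after 2×micro: 1; S2 reads c0=0 → after 3×micro: -1 ⇒ (c0=0, c1=1, c2=-1)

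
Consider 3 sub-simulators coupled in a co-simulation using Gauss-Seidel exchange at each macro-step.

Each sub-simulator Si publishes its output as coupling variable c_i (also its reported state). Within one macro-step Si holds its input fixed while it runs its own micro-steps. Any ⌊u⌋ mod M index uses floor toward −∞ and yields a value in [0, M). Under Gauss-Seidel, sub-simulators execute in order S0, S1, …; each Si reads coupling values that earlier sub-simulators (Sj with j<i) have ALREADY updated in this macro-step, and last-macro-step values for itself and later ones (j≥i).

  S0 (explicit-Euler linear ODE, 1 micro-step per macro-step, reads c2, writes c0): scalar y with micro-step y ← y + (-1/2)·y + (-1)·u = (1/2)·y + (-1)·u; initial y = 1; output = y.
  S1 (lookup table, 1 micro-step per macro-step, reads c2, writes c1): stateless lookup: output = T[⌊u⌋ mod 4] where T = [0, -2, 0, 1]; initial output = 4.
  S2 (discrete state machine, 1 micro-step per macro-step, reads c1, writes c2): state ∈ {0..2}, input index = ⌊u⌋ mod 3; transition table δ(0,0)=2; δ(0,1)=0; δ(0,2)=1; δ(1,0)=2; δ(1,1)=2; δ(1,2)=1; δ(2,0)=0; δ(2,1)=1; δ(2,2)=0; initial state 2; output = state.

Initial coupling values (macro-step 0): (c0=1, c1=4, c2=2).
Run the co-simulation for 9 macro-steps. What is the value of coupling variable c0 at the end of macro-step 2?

macro 1: S0 reads c2=2 → after 1×micro: -3/2; S1 reads c2=2 → after 1×micro: 0; S2 reads c1=0 → after 1×micro: 0 ⇒ (c0=-3/2, c1=0, c2=0)
macro 2: S0 reads c2=0 → after 1×micro: -3/4; S1 reads c2=0 → after 1×micro: 0; S2 reads c1=0 → after 1×micro: 2 ⇒ (c0=-3/4, c1=0, c2=2)
macro 3: S0 reads c2=2 → after 1×micro: -19/8; S1 reads c2=2 → after 1×micro: 0; S2 reads c1=0 → after 1×micro: 0 ⇒ (c0=-19/8, c1=0, c2=0)
macro 4: S0 reads c2=0 → after 1×micro: -19/16; S1 reads c2=0 → after 1×micro: 0; S2 reads c1=0 → after 1×micro: 2 ⇒ (c0=-19/16, c1=0, c2=2)
macro 5: S0 reads c2=2 → after 1×micro: -83/32; S1 reads c2=2 → after 1×micro: 0; S2 reads c1=0 → after 1×micro: 0 ⇒ (c0=-83/32, c1=0, c2=0)
macro 6: S0 reads c2=0 → after 1×micro: -83/64; S1 reads c2=0 → after 1×micro: 0; S2 reads c1=0 → after 1×micro: 2 ⇒ (c0=-83/64, c1=0, c2=2)
macro 7: S0 reads c2=2 → after 1×micro: -339/128; S1 reads c2=2 → after 1×micro: 0; S2 reads c1=0 → after 1×micro: 0 ⇒ (c0=-339/128, c1=0, c2=0)
macro 8: S0 reads c2=0 → after 1×micro: -339/256; S1 reads c2=0 → after 1×micro: 0; S2 reads c1=0 → after 1×micro: 2 ⇒ (c0=-339/256, c1=0, c2=2)
macro 9: S0 reads c2=2 → after 1×micro: -1363/512; S1 reads c2=2 → after 1×micro: 0; S2 reads c1=0 → after 1×micro: 0 ⇒ (c0=-1363/512, c1=0, c2=0)

c0 at macro-step 2 = -3/4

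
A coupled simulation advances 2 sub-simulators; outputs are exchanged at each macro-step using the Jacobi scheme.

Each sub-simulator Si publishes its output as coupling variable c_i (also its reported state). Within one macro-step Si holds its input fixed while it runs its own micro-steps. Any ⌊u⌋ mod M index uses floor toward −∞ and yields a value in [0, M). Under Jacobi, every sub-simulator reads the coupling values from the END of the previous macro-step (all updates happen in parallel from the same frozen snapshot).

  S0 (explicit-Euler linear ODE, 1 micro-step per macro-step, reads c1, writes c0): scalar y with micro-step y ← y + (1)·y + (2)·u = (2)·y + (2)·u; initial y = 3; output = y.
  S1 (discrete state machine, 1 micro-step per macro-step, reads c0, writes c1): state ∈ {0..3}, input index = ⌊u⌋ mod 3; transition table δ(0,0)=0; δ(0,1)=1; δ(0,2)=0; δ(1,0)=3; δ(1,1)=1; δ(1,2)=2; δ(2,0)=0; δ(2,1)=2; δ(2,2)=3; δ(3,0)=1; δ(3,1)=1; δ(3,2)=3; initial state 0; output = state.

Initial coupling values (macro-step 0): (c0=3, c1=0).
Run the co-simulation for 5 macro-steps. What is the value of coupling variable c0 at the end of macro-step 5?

c0 at macro-step 5 = 96

macro 1: S0 reads c1=0 → after 1×micro: 6; S1 reads c0=3 → after 1×micro: 0 ⇒ (c0=6, c1=0)
macro 2: S0 reads c1=0 → after 1×micro: 12; S1 reads c0=6 → after 1×micro: 0 ⇒ (c0=12, c1=0)
macro 3: S0 reads c1=0 → after 1×micro: 24; S1 reads c0=12 → after 1×micro: 0 ⇒ (c0=24, c1=0)
macro 4: S0 reads c1=0 → after 1×micro: 48; S1 reads c0=24 → after 1×micro: 0 ⇒ (c0=48, c1=0)
macro 5: S0 reads c1=0 → after 1×micro: 96; S1 reads c0=48 → after 1×micro: 0 ⇒ (c0=96, c1=0)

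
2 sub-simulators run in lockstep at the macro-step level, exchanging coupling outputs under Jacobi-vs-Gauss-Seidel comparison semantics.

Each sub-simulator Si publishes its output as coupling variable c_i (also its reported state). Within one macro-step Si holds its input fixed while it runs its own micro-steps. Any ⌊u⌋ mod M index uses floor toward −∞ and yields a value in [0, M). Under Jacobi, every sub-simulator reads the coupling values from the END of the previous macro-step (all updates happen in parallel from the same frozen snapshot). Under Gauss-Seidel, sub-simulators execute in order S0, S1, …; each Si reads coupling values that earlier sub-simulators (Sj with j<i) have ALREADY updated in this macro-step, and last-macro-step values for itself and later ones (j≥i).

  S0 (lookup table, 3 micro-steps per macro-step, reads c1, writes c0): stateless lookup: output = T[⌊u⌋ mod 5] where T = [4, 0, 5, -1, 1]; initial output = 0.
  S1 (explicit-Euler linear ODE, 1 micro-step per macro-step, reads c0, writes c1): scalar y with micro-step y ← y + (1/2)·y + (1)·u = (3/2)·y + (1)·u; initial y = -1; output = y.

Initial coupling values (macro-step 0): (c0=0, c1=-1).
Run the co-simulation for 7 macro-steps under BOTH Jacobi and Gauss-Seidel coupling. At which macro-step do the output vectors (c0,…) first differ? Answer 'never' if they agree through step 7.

first divergence at macro-step: 1

[Jacobi] macro 1: S0 reads c1=-1 → after 3×micro: 1; S1 reads c0=0 → after 1×micro: -3/2 ⇒ (c0=1, c1=-3/2)
[Jacobi] macro 2: S0 reads c1=-3/2 → after 3×micro: -1; S1 reads c0=1 → after 1×micro: -5/4 ⇒ (c0=-1, c1=-5/4)
[Jacobi] macro 3: S0 reads c1=-5/4 → after 3×micro: -1; S1 reads c0=-1 → after 1×micro: -23/8 ⇒ (c0=-1, c1=-23/8)
[Jacobi] macro 4: S0 reads c1=-23/8 → after 3×micro: 5; S1 reads c0=-1 → after 1×micro: -85/16 ⇒ (c0=5, c1=-85/16)
[Jacobi] macro 5: S0 reads c1=-85/16 → after 3×micro: 1; S1 reads c0=5 → after 1×micro: -95/32 ⇒ (c0=1, c1=-95/32)
[Jacobi] macro 6: S0 reads c1=-95/32 → after 3×micro: 5; S1 reads c0=1 → after 1×micro: -221/64 ⇒ (c0=5, c1=-221/64)
[Jacobi] macro 7: S0 reads c1=-221/64 → after 3×micro: 0; S1 reads c0=5 → after 1×micro: -23/128 ⇒ (c0=0, c1=-23/128)
[Gauss-Seidel] macro 1: S0 reads c1=-1 → after 3×micro: 1; S1 reads c0=1 → after 1×micro: -1/2 ⇒ (c0=1, c1=-1/2)
[Gauss-Seidel] macro 2: S0 reads c1=-1/2 → after 3×micro: 1; S1 reads c0=1 → after 1×micro: 1/4 ⇒ (c0=1, c1=1/4)
[Gauss-Seidel] macro 3: S0 reads c1=1/4 → after 3×micro: 4; S1 reads c0=4 → after 1×micro: 35/8 ⇒ (c0=4, c1=35/8)
[Gauss-Seidel] macro 4: S0 reads c1=35/8 → after 3×micro: 1; S1 reads c0=1 → after 1×micro: 121/16 ⇒ (c0=1, c1=121/16)
[Gauss-Seidel] macro 5: S0 reads c1=121/16 → after 3×micro: 5; S1 reads c0=5 → after 1×micro: 523/32 ⇒ (c0=5, c1=523/32)
[Gauss-Seidel] macro 6: S0 reads c1=523/32 → after 3×micro: 0; S1 reads c0=0 → after 1×micro: 1569/64 ⇒ (c0=0, c1=1569/64)
[Gauss-Seidel] macro 7: S0 reads c1=1569/64 → after 3×micro: 1; S1 reads c0=1 → after 1×micro: 4835/128 ⇒ (c0=1, c1=4835/128)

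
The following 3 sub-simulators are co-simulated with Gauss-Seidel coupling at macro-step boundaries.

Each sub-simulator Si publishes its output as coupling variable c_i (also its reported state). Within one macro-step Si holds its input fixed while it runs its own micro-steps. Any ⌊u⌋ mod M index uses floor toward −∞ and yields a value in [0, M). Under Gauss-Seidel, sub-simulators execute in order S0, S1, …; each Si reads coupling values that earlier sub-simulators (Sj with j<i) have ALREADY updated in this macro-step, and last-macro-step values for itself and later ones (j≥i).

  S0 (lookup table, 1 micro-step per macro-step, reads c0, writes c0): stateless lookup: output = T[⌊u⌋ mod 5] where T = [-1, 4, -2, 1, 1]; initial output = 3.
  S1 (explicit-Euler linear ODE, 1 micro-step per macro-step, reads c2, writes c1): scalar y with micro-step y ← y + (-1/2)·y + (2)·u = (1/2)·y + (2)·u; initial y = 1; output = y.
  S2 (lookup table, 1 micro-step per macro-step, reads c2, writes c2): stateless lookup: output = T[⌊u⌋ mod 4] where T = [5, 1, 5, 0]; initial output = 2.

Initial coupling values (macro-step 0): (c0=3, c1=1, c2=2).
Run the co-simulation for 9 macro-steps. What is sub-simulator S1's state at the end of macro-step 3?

S1 state at macro-step 3 = 65/8

macro 1: S0 reads c0=3 → after 1×micro: 1; S1 reads c2=2 → after 1×micro: 9/2; S2 reads c2=2 → after 1×micro: 5 ⇒ (c0=1, c1=9/2, c2=5)
macro 2: S0 reads c0=1 → after 1×micro: 4; S1 reads c2=5 → after 1×micro: 49/4; S2 reads c2=5 → after 1×micro: 1 ⇒ (c0=4, c1=49/4, c2=1)
macro 3: S0 reads c0=4 → after 1×micro: 1; S1 reads c2=1 → after 1×micro: 65/8; S2 reads c2=1 → after 1×micro: 1 ⇒ (c0=1, c1=65/8, c2=1)
macro 4: S0 reads c0=1 → after 1×micro: 4; S1 reads c2=1 → after 1×micro: 97/16; S2 reads c2=1 → after 1×micro: 1 ⇒ (c0=4, c1=97/16, c2=1)
macro 5: S0 reads c0=4 → after 1×micro: 1; S1 reads c2=1 → after 1×micro: 161/32; S2 reads c2=1 → after 1×micro: 1 ⇒ (c0=1, c1=161/32, c2=1)
macro 6: S0 reads c0=1 → after 1×micro: 4; S1 reads c2=1 → after 1×micro: 289/64; S2 reads c2=1 → after 1×micro: 1 ⇒ (c0=4, c1=289/64, c2=1)
macro 7: S0 reads c0=4 → after 1×micro: 1; S1 reads c2=1 → after 1×micro: 545/128; S2 reads c2=1 → after 1×micro: 1 ⇒ (c0=1, c1=545/128, c2=1)
macro 8: S0 reads c0=1 → after 1×micro: 4; S1 reads c2=1 → after 1×micro: 1057/256; S2 reads c2=1 → after 1×micro: 1 ⇒ (c0=4, c1=1057/256, c2=1)
macro 9: S0 reads c0=4 → after 1×micro: 1; S1 reads c2=1 → after 1×micro: 2081/512; S2 reads c2=1 → after 1×micro: 1 ⇒ (c0=1, c1=2081/512, c2=1)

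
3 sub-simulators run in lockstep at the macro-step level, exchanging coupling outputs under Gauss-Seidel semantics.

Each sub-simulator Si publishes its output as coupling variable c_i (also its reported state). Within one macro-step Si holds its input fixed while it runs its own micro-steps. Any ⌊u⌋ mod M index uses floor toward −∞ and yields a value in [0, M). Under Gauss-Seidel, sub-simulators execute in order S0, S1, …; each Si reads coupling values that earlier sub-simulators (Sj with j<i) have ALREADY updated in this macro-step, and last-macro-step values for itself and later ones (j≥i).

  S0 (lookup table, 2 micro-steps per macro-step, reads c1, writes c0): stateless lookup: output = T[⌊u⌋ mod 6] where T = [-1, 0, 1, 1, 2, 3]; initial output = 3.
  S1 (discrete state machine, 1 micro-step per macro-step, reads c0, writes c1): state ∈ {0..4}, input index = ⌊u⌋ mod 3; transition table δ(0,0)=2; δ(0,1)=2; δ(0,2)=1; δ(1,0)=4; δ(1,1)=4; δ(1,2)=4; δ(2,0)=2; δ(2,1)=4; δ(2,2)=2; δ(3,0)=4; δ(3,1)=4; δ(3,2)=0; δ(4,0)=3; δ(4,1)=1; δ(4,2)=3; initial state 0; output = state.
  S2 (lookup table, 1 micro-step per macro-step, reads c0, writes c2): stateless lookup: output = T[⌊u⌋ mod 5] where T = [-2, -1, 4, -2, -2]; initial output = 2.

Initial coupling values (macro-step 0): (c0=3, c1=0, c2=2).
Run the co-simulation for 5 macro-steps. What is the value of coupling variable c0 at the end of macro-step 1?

c0 at macro-step 1 = -1

macro 1: S0 reads c1=0 → after 2×micro: -1; S1 reads c0=-1 → after 1×micro: 1; S2 reads c0=-1 → after 1×micro: -2 ⇒ (c0=-1, c1=1, c2=-2)
macro 2: S0 reads c1=1 → after 2×micro: 0; S1 reads c0=0 → after 1×micro: 4; S2 reads c0=0 → after 1×micro: -2 ⇒ (c0=0, c1=4, c2=-2)
macro 3: S0 reads c1=4 → after 2×micro: 2; S1 reads c0=2 → after 1×micro: 3; S2 reads c0=2 → after 1×micro: 4 ⇒ (c0=2, c1=3, c2=4)
macro 4: S0 reads c1=3 → after 2×micro: 1; S1 reads c0=1 → after 1×micro: 4; S2 reads c0=1 → after 1×micro: -1 ⇒ (c0=1, c1=4, c2=-1)
macro 5: S0 reads c1=4 → after 2×micro: 2; S1 reads c0=2 → after 1×micro: 3; S2 reads c0=2 → after 1×micro: 4 ⇒ (c0=2, c1=3, c2=4)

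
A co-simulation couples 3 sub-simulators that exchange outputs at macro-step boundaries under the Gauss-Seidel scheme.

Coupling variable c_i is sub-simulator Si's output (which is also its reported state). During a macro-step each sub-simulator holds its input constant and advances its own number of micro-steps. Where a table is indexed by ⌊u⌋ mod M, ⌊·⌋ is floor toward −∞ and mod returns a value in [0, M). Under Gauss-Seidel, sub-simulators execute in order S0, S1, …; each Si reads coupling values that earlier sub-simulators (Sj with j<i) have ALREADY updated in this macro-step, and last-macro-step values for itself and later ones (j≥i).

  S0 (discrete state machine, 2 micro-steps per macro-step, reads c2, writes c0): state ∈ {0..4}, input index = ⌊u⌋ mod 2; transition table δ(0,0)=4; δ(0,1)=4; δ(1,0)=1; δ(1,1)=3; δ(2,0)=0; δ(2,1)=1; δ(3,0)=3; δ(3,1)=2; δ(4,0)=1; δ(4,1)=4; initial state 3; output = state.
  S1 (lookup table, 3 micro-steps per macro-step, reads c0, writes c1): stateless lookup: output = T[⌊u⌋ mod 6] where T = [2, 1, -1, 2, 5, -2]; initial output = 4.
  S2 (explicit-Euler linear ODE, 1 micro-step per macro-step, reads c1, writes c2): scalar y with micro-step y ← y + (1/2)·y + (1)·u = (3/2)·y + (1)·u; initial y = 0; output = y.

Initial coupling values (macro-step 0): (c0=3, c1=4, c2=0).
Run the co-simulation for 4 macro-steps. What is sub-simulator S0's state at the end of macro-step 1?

macro 1: S0 reads c2=0 → after 2×micro: 3; S1 reads c0=3 → after 3×micro: 2; S2 reads c1=2 → after 1×micro: 2 ⇒ (c0=3, c1=2, c2=2)
macro 2: S0 reads c2=2 → after 2×micro: 3; S1 reads c0=3 → after 3×micro: 2; S2 reads c1=2 → after 1×micro: 5 ⇒ (c0=3, c1=2, c2=5)
macro 3: S0 reads c2=5 → after 2×micro: 1; S1 reads c0=1 → after 3×micro: 1; S2 reads c1=1 → after 1×micro: 17/2 ⇒ (c0=1, c1=1, c2=17/2)
macro 4: S0 reads c2=17/2 → after 2×micro: 1; S1 reads c0=1 → after 3×micro: 1; S2 reads c1=1 → after 1×micro: 55/4 ⇒ (c0=1, c1=1, c2=55/4)

S0 state at macro-step 1 = 3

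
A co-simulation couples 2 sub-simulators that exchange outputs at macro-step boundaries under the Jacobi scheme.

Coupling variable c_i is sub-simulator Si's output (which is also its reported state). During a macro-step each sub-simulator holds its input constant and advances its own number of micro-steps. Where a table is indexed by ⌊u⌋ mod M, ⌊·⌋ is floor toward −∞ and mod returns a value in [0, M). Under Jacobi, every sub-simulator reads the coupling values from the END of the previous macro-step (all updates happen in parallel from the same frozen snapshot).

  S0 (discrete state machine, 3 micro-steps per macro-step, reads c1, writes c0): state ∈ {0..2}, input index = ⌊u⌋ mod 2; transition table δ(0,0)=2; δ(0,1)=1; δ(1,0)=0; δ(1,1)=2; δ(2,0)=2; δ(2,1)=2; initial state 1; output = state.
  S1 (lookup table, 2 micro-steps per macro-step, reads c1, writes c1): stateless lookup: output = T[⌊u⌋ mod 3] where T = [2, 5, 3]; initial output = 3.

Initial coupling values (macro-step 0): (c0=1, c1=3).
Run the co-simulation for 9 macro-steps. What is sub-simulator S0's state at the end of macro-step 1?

macro 1: S0 reads c1=3 → after 3×micro: 2; S1 reads c1=3 → after 2×micro: 2 ⇒ (c0=2, c1=2)
macro 2: S0 reads c1=2 → after 3×micro: 2; S1 reads c1=2 → after 2×micro: 3 ⇒ (c0=2, c1=3)
macro 3: S0 reads c1=3 → after 3×micro: 2; S1 reads c1=3 → after 2×micro: 2 ⇒ (c0=2, c1=2)
macro 4: S0 reads c1=2 → after 3×micro: 2; S1 reads c1=2 → after 2×micro: 3 ⇒ (c0=2, c1=3)
macro 5: S0 reads c1=3 → after 3×micro: 2; S1 reads c1=3 → after 2×micro: 2 ⇒ (c0=2, c1=2)
macro 6: S0 reads c1=2 → after 3×micro: 2; S1 reads c1=2 → after 2×micro: 3 ⇒ (c0=2, c1=3)
macro 7: S0 reads c1=3 → after 3×micro: 2; S1 reads c1=3 → after 2×micro: 2 ⇒ (c0=2, c1=2)
macro 8: S0 reads c1=2 → after 3×micro: 2; S1 reads c1=2 → after 2×micro: 3 ⇒ (c0=2, c1=3)
macro 9: S0 reads c1=3 → after 3×micro: 2; S1 reads c1=3 → after 2×micro: 2 ⇒ (c0=2, c1=2)

S0 state at macro-step 1 = 2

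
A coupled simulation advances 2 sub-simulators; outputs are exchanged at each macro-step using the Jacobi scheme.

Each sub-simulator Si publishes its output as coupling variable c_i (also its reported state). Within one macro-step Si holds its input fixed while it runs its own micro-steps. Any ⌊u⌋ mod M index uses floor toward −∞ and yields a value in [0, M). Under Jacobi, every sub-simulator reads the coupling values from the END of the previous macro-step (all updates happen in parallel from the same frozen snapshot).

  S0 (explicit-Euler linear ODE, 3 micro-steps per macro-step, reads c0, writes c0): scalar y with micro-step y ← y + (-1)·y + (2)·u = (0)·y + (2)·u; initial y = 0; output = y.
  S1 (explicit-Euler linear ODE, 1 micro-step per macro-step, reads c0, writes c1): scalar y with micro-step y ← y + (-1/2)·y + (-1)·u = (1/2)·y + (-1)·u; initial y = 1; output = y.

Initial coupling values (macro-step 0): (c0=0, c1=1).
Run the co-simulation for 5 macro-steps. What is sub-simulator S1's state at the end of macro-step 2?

macro 1: S0 reads c0=0 → after 3×micro: 0; S1 reads c0=0 → after 1×micro: 1/2 ⇒ (c0=0, c1=1/2)
macro 2: S0 reads c0=0 → after 3×micro: 0; S1 reads c0=0 → after 1×micro: 1/4 ⇒ (c0=0, c1=1/4)
macro 3: S0 reads c0=0 → after 3×micro: 0; S1 reads c0=0 → after 1×micro: 1/8 ⇒ (c0=0, c1=1/8)
macro 4: S0 reads c0=0 → after 3×micro: 0; S1 reads c0=0 → after 1×micro: 1/16 ⇒ (c0=0, c1=1/16)
macro 5: S0 reads c0=0 → after 3×micro: 0; S1 reads c0=0 → after 1×micro: 1/32 ⇒ (c0=0, c1=1/32)

S1 state at macro-step 2 = 1/4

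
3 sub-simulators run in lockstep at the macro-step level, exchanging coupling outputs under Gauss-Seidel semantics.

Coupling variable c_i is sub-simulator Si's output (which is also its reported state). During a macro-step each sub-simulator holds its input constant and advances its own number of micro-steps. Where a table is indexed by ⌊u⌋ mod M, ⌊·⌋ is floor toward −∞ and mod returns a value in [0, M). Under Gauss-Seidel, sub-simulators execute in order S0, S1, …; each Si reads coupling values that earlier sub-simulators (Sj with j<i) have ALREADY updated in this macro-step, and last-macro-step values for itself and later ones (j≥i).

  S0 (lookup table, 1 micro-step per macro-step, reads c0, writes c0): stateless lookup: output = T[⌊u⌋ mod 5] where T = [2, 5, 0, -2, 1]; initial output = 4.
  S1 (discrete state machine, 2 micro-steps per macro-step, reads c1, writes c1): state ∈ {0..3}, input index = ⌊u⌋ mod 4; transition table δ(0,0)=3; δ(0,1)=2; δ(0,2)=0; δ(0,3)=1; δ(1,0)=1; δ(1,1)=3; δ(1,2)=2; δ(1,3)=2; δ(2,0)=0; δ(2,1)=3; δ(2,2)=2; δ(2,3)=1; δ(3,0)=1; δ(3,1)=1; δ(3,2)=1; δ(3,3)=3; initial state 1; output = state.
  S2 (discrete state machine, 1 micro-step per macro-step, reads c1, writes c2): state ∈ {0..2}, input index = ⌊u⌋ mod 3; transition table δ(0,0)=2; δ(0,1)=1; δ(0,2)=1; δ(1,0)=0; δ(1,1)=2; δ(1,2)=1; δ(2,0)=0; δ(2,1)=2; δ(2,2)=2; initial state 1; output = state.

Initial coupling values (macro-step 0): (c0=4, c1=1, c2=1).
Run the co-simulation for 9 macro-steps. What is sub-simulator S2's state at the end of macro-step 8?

macro 1: S0 reads c0=4 → after 1×micro: 1; S1 reads c1=1 → after 2×micro: 1; S2 reads c1=1 → after 1×micro: 2 ⇒ (c0=1, c1=1, c2=2)
macro 2: S0 reads c0=1 → after 1×micro: 5; S1 reads c1=1 → after 2×micro: 1; S2 reads c1=1 → after 1×micro: 2 ⇒ (c0=5, c1=1, c2=2)
macro 3: S0 reads c0=5 → after 1×micro: 2; S1 reads c1=1 → after 2×micro: 1; S2 reads c1=1 → after 1×micro: 2 ⇒ (c0=2, c1=1, c2=2)
macro 4: S0 reads c0=2 → after 1×micro: 0; S1 reads c1=1 → after 2×micro: 1; S2 reads c1=1 → after 1×micro: 2 ⇒ (c0=0, c1=1, c2=2)
macro 5: S0 reads c0=0 → after 1×micro: 2; S1 reads c1=1 → after 2×micro: 1; S2 reads c1=1 → after 1×micro: 2 ⇒ (c0=2, c1=1, c2=2)
macro 6: S0 reads c0=2 → after 1×micro: 0; S1 reads c1=1 → after 2×micro: 1; S2 reads c1=1 → after 1×micro: 2 ⇒ (c0=0, c1=1, c2=2)
macro 7: S0 reads c0=0 → after 1×micro: 2; S1 reads c1=1 → after 2×micro: 1; S2 reads c1=1 → after 1×micro: 2 ⇒ (c0=2, c1=1, c2=2)
macro 8: S0 reads c0=2 → after 1×micro: 0; S1 reads c1=1 → after 2×micro: 1; S2 reads c1=1 → after 1×micro: 2 ⇒ (c0=0, c1=1, c2=2)
macro 9: S0 reads c0=0 → after 1×micro: 2; S1 reads c1=1 → after 2×micro: 1; S2 reads c1=1 → after 1×micro: 2 ⇒ (c0=2, c1=1, c2=2)

S2 state at macro-step 8 = 2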